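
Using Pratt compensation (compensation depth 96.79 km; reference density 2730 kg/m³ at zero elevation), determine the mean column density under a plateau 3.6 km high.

2630 kg/m³

Pratt balance: ρ_ref D = ρ (D + h).
ρ = ρ_ref D/(D + h) = 2730 × 96.79 km/(96.79 km + 3.6 km) = 2630 kg/m³.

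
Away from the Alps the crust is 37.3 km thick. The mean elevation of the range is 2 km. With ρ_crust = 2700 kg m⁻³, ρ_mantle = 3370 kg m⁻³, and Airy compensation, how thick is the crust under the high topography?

47.4 km

Root depth r = h ρ_c / (ρ_m − ρ_c) = 2 km × 2700 / 670 = 8.06 km.
Total thickness = T + h + r = 37.3 km + 2 km + 8.06 km = 47.4 km.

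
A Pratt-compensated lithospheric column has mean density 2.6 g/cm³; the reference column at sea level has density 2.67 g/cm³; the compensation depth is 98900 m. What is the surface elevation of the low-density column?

2660 m

ρ_ref D = ρ (D + h) → h = D (ρ_ref − ρ)/ρ.
h = 98900 m × (2.67 − 2.6)/2.6 = 2660 m.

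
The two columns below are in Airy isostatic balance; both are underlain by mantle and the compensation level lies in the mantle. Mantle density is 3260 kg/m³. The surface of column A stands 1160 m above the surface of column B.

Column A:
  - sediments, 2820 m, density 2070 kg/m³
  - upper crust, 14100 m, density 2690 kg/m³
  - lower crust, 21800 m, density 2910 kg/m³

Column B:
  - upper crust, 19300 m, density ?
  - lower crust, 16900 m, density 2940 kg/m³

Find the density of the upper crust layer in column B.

Take the compensation level at the base of the deeper column (depth z_c below the surface of column A) and equate Σ ρ_i t_i down to z_c; mantle fills any gap and the z_c terms cancel.
Column A: 2820×2070 + 14100×2690 + 21800×2910 + (z_c − 38720)×3260
Column B: 1160×0 + 19300×ρ + 16900×2940 + (z_c − 1160 − 36200)×3260
The z_c×3260 term appears on both sides and cancels. Collect the known terms of each column as K = Σ(ρt)_known − 3260 × (depth of known layers): K_A = 107204400 − 3260×38720 = −19022800; K_B = 49686000 − 3260×(1160 + 36200) = −72107600.
Balance: K_A = K_B + 19300×ρ, so ρ = (K_A − K_B)/19300 = 53084800/19300 = 2750 kg/m³.

2750 kg/m³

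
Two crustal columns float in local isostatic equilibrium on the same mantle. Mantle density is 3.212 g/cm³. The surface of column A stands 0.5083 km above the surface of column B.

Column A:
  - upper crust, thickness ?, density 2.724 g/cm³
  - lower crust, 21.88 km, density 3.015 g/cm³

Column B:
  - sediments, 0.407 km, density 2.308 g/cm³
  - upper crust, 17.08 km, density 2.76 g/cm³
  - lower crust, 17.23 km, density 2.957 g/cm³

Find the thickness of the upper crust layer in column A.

Take the compensation level at the base of the deeper column (depth z_c below the surface of column A) and equate Σ ρ_i t_i down to z_c; mantle fills any gap and the z_c terms cancel.
Column A: x×2.724 + 21.88×3.015 + (z_c − 21.88 − x)×3.212
Column B: 0.5083×0 + 0.407×2.308 + 17.08×2.76 + 17.23×2.957 + (z_c − 0.5083 − 34.717)×3.212
The z_c×3.212 term appears on both sides and cancels. Collect the known terms of each column as K = Σ(ρt)_known − 3.212 × (depth of known layers): K_A = 65.9682 − 3.212×21.88 = −4.31036; K_B = 99.029266 − 3.212×(0.5083 + 34.717) = −14.1143976.
Balance: K_A − x×(3.212 − 2.724) = K_B, so x = (K_A − K_B)/(3.212 − 2.724) = 9.80404/0.488 = 20.1 km.

20.1 km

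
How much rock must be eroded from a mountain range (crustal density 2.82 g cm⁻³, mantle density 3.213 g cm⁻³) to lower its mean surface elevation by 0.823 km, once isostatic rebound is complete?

Net drop Δ = e − u = e − e ρ_c/ρ_m = e (ρ_m − ρ_c)/ρ_m.
e = Δ ρ_m/(ρ_m − ρ_c) = 0.823 km × 3.213/0.393 = 6.73 km.

6.73 km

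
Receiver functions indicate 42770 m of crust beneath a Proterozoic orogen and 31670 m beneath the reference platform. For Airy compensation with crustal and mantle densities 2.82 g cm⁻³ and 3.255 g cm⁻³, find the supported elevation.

Excess crust Δ = 42770 m − 31670 m = 11100 m, split between elevation h and root r with h + r = Δ.
Airy balance ρ_c h = (ρ_m − ρ_c) r gives r = h ρ_c/(ρ_m − ρ_c), so h (1 + ρ_c/(ρ_m − ρ_c)) = Δ, i.e. h = Δ (ρ_m − ρ_c)/ρ_m.
h = 11100 m × 0.435/3.255 = 1480 m.

1480 m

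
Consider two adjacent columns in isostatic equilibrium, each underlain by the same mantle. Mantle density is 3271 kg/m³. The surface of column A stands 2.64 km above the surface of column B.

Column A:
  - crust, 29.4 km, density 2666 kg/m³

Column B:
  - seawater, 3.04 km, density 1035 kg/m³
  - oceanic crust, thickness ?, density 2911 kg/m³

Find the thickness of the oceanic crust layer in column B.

Take the compensation level at the base of the deeper column (depth z_c below the surface of column A) and equate Σ ρ_i t_i down to z_c; mantle fills any gap and the z_c terms cancel.
Column A: 29.4×2666 + (z_c − 29.4)×3271
Column B: 2.64×0 + 3.04×1035 + x×2911 + (z_c − 2.64 − 3.04 − x)×3271
The z_c×3271 term appears on both sides and cancels. Collect the known terms of each column as K = Σ(ρt)_known − 3271 × (depth of known layers): K_A = 78380.4 − 3271×29.4 = −17787; K_B = 3146.4 − 3271×(2.64 + 3.04) = −15432.88.
Balance: K_A = K_B − x×(3271 − 2911), so x = (K_B − K_A)/(3271 − 2911) = 2354.12/360 = 6.54 km.

6.54 km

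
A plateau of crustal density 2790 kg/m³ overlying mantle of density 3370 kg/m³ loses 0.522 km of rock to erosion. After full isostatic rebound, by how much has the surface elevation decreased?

0.0898 km

Rebound u = e ρ_c/ρ_m = 0.522 km × 2790/3370 = 0.4322 km.
Net surface drop = e − u = 0.522 km − 0.4322 km = e (ρ_m − ρ_c)/ρ_m = 0.0898 km.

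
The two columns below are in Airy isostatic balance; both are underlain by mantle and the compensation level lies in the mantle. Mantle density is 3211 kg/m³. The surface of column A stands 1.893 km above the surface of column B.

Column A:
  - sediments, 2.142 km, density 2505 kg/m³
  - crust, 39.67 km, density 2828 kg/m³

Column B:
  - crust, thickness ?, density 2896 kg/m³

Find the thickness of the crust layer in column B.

33.7 km

Take the compensation level at the base of the deeper column (depth z_c below the surface of column A) and equate Σ ρ_i t_i down to z_c; mantle fills any gap and the z_c terms cancel.
Column A: 2.142×2505 + 39.67×2828 + (z_c − 41.812)×3211
Column B: 1.893×0 + x×2896 + (z_c − 1.893 − 0 − x)×3211
The z_c×3211 term appears on both sides and cancels. Collect the known terms of each column as K = Σ(ρt)_known − 3211 × (depth of known layers): K_A = 117552.47 − 3211×41.812 = −16705.862; K_B = 0 − 3211×(1.893 + 0) = −6078.423.
Balance: K_A = K_B − x×(3211 − 2896), so x = (K_B − K_A)/(3211 − 2896) = 10627.4/315 = 33.7 km.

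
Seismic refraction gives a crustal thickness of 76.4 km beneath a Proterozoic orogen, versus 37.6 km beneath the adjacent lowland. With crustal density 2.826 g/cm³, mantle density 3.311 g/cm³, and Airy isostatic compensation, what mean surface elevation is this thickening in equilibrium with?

5.68 km

Excess crust Δ = 76.4 km − 37.6 km = 38.8 km, split between elevation h and root r with h + r = Δ.
Airy balance ρ_c h = (ρ_m − ρ_c) r gives r = h ρ_c/(ρ_m − ρ_c), so h (1 + ρ_c/(ρ_m − ρ_c)) = Δ, i.e. h = Δ (ρ_m − ρ_c)/ρ_m.
h = 38.8 km × 0.485/3.311 = 5.68 km.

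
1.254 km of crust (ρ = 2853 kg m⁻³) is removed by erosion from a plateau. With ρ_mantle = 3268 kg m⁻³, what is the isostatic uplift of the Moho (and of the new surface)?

Unloading: uplift u = e ρ_c/ρ_m = 1.254 km × 2853/3268 = 1.09 km.

1.09 km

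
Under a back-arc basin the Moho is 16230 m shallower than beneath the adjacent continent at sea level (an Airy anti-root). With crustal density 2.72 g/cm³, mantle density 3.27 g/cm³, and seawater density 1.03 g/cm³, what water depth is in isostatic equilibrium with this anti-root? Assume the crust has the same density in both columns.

Replacing a thickness d of crust by seawater at the top must be balanced by replacing crust with mantle at the base: d (ρ_c − ρ_w) = a (ρ_m − ρ_c).
d = a (ρ_m − ρ_c)/(ρ_c − ρ_w) = 16230 m × 0.55/1.69 = 5280 m.

5280 m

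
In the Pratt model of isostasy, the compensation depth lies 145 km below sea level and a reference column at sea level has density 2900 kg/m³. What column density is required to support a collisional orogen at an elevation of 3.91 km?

Pratt balance: ρ_ref D = ρ (D + h).
ρ = ρ_ref D/(D + h) = 2900 × 145 km/(145 km + 3.91 km) = 2820 kg/m³.

2820 kg/m³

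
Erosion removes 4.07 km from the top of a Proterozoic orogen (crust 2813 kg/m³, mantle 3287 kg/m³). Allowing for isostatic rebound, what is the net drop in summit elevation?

Rebound u = e ρ_c/ρ_m = 4.07 km × 2813/3287 = 3.483 km.
Net surface drop = e − u = 4.07 km − 3.483 km = e (ρ_m − ρ_c)/ρ_m = 0.587 km.

0.587 km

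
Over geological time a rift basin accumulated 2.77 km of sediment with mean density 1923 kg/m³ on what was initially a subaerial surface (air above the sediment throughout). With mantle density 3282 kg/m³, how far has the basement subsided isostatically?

Subaerial load: s = t ρ_sed / ρ_m = 2.77 km × 1923/3282 = 1.62 km.

1.62 km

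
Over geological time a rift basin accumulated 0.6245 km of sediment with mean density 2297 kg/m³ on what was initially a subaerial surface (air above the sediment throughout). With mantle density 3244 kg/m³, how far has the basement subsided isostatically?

0.442 km

Subaerial load: s = t ρ_sed / ρ_m = 0.6245 km × 2297/3244 = 0.442 km.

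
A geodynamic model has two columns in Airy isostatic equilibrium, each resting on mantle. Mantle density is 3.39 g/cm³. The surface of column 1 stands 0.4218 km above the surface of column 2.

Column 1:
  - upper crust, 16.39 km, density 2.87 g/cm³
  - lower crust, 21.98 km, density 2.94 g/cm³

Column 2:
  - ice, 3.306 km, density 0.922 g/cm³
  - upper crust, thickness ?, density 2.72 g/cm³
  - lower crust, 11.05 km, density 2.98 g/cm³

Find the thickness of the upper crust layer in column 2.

Take the compensation level at the base of the deeper column (depth z_c below the surface of column 1) and equate Σ ρ_i t_i down to z_c; mantle fills any gap and the z_c terms cancel.
Column 1: 16.39×2.87 + 21.98×2.94 + (z_c − 38.37)×3.39
Column 2: 0.4218×0 + 3.306×0.922 + x×2.72 + 11.05×2.98 + (z_c − 0.4218 − 14.356 − x)×3.39
The z_c×3.39 term appears on both sides and cancels. Collect the known terms of each column as K = Σ(ρt)_known − 3.39 × (depth of known layers): K_1 = 111.6605 − 3.39×38.37 = −18.4138; K_2 = 35.977132 − 3.39×(0.4218 + 14.356) = −14.11961.
Balance: K_1 = K_2 − x×(3.39 − 2.72), so x = (K_2 − K_1)/(3.39 − 2.72) = 4.29419/0.67 = 6.41 km.

6.41 km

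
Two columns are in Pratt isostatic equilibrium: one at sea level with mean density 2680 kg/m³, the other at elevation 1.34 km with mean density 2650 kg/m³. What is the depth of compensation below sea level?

118 km

ρ_ref D = ρ (D + h) → D (ρ_ref − ρ) = ρ h.
D = ρ h/(ρ_ref − ρ) = 2650 × 1.34 km/(2680 − 2650) = 118 km.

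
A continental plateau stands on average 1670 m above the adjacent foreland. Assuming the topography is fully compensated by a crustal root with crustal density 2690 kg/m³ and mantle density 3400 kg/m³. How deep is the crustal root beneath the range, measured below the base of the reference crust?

By Archimedes' principle applied to the lithosphere: the weight of the topography is balanced by the buoyancy of the root, ρ_c h = (ρ_m − ρ_c) r.
r = h · ρ_c / (ρ_m − ρ_c) = 1670 m × 2690 / (3400 − 2690) = 6330 m.

6330 m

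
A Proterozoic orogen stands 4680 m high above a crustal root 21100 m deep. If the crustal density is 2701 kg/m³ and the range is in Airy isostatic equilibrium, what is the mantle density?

3300 kg/m³

Airy balance: ρ_c h = (ρ_m − ρ_c) r → ρ_m = ρ_c (1 + h/r).
ρ_m = 2701 × (1 + 4680 m/21100 m) = 3300 kg/m³.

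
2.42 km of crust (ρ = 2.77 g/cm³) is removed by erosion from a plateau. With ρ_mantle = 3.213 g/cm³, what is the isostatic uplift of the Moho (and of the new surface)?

Unloading: uplift u = e ρ_c/ρ_m = 2.42 km × 2.77/3.213 = 2.09 km.

2.09 km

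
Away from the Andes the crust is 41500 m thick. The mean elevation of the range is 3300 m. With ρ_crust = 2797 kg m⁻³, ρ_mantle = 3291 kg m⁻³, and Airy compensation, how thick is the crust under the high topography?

Root depth r = h ρ_c / (ρ_m − ρ_c) = 3300 m × 2797 / 494 = 18680 m.
Total thickness = T + h + r = 41500 m + 3300 m + 18680 m = 63500 m.

63500 m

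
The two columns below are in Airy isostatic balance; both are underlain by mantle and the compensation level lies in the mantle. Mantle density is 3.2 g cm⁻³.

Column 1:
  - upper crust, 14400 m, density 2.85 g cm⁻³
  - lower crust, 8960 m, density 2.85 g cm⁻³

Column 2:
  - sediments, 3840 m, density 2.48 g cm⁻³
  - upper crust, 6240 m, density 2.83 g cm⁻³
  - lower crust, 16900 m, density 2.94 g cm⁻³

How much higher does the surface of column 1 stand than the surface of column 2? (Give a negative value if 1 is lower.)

For any compensation level in the mantle, the mantle terms cancel and isostasy reduces to e = (Σt_1 − Σt_2) − (Σ(ρt)_1 − Σ(ρt)_2) / ρ_m.
Σt_1 = 23360 m; Σt_2 = 26980 m; Σ(ρt)_1 = 66576; Σ(ρt)_2 = 76868.4 (in m·g cm⁻³).
e = (23360 − 26980) − (66576 − 76868.4) / 3.2 = −404 m.

−404 m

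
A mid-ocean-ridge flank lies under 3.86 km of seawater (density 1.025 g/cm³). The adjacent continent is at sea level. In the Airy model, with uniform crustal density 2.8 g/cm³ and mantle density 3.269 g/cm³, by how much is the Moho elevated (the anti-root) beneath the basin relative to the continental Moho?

14.6 km

In Airy isostatic equilibrium: replacing crust with seawater at the top is compensated by replacing crust with mantle at the base: d (ρ_c − ρ_w) = a (ρ_m − ρ_c).
a = d (ρ_c − ρ_w)/(ρ_m − ρ_c) = 3.86 km × 1.775/0.469 = 14.6 km.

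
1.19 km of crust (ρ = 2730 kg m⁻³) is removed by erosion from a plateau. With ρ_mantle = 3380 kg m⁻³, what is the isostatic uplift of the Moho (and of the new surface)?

0.961 km

Unloading: uplift u = e ρ_c/ρ_m = 1.19 km × 2730/3380 = 0.961 km.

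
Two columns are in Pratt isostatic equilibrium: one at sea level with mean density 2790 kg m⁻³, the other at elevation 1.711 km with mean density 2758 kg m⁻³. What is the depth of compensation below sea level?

147 km

ρ_ref D = ρ (D + h) → D (ρ_ref − ρ) = ρ h.
D = ρ h/(ρ_ref − ρ) = 2758 × 1.711 km/(2790 − 2758) = 147 km.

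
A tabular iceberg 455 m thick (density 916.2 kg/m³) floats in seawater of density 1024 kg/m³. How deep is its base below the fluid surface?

Draft d = t ρ_obj/ρ_fluid = 455 m × 916.2/1024 = 407 m.

407 m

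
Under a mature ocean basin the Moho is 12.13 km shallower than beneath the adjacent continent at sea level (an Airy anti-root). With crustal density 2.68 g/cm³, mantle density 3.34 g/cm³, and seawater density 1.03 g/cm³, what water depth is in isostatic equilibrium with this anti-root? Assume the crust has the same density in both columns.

Replacing a thickness d of crust by seawater at the top must be balanced by replacing crust with mantle at the base: d (ρ_c − ρ_w) = a (ρ_m − ρ_c).
d = a (ρ_m − ρ_c)/(ρ_c − ρ_w) = 12.13 km × 0.66/1.65 = 4.85 km.

4.85 km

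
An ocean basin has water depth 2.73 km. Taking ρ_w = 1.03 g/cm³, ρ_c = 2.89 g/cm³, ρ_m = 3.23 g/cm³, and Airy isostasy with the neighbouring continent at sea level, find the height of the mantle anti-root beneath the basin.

14.9 km

Equating mass per unit area of the two columns: replacing crust with seawater at the top is compensated by replacing crust with mantle at the base: d (ρ_c − ρ_w) = a (ρ_m − ρ_c).
a = d (ρ_c − ρ_w)/(ρ_m − ρ_c) = 2.73 km × 1.86/0.34 = 14.9 km.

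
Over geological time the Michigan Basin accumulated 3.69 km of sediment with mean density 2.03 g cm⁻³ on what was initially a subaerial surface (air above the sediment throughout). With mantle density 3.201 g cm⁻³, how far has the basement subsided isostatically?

2.34 km

Subaerial load: s = t ρ_sed / ρ_m = 3.69 km × 2.03/3.201 = 2.34 km.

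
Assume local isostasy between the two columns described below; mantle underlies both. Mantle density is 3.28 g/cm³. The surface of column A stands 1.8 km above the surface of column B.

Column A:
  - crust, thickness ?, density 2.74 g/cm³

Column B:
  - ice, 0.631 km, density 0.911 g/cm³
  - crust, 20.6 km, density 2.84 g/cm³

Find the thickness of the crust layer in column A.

30.5 km

Take the compensation level at the base of the deeper column (depth z_c below the surface of column A) and equate Σ ρ_i t_i down to z_c; mantle fills any gap and the z_c terms cancel.
Column A: x×2.74 + (z_c − 0 − x)×3.28
Column B: 1.8×0 + 0.631×0.911 + 20.6×2.84 + (z_c − 1.8 − 21.231)×3.28
The z_c×3.28 term appears on both sides and cancels. Collect the known terms of each column as K = Σ(ρt)_known − 3.28 × (depth of known layers): K_A = 0 − 3.28×0 = 0; K_B = 59.078841 − 3.28×(1.8 + 21.231) = −16.462839.
Balance: K_A − x×(3.28 − 2.74) = K_B, so x = (K_A − K_B)/(3.28 − 2.74) = 16.4628/0.54 = 30.5 km.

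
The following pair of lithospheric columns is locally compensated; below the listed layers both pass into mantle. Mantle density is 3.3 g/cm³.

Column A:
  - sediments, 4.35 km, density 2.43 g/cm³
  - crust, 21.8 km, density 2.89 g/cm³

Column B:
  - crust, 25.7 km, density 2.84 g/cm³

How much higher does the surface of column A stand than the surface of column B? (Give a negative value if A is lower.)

For any compensation level in the mantle, the mantle terms cancel and isostasy reduces to e = (Σt_A − Σt_B) − (Σ(ρt)_A − Σ(ρt)_B) / ρ_m.
Σt_A = 26.15 km; Σt_B = 25.7 km; Σ(ρt)_A = 73.5725; Σ(ρt)_B = 72.988 (in km·g/cm³).
e = (26.15 − 25.7) − (73.5725 − 72.988) / 3.3 = 0.273 km.

0.273 km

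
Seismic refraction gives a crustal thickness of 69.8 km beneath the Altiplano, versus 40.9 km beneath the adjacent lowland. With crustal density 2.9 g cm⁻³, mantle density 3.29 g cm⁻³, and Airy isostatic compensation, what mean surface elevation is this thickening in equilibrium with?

3.43 km

Excess crust Δ = 69.8 km − 40.9 km = 28.9 km, split between elevation h and root r with h + r = Δ.
Airy balance ρ_c h = (ρ_m − ρ_c) r gives r = h ρ_c/(ρ_m − ρ_c), so h (1 + ρ_c/(ρ_m − ρ_c)) = Δ, i.e. h = Δ (ρ_m − ρ_c)/ρ_m.
h = 28.9 km × 0.39/3.29 = 3.43 km.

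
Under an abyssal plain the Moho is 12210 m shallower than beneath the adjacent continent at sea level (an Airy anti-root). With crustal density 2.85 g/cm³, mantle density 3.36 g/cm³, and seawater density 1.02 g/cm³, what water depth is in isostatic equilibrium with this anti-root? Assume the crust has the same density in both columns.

Replacing a thickness d of crust by seawater at the top must be balanced by replacing crust with mantle at the base: d (ρ_c − ρ_w) = a (ρ_m − ρ_c).
d = a (ρ_m − ρ_c)/(ρ_c − ρ_w) = 12210 m × 0.51/1.83 = 3400 m.

3400 m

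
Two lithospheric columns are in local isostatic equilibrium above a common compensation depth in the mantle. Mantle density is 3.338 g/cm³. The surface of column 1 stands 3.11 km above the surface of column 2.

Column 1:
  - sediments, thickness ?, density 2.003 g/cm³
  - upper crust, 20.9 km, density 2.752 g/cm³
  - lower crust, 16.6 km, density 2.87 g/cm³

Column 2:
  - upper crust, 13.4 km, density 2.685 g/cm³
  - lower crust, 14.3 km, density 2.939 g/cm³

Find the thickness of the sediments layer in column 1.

3.61 km

Take the compensation level at the base of the deeper column (depth z_c below the surface of column 1) and equate Σ ρ_i t_i down to z_c; mantle fills any gap and the z_c terms cancel.
Column 1: x×2.003 + 20.9×2.752 + 16.6×2.87 + (z_c − 37.5 − x)×3.338
Column 2: 3.11×0 + 13.4×2.685 + 14.3×2.939 + (z_c − 3.11 − 27.7)×3.338
The z_c×3.338 term appears on both sides and cancels. Collect the known terms of each column as K = Σ(ρt)_known − 3.338 × (depth of known layers): K_1 = 105.1588 − 3.338×37.5 = −20.0162; K_2 = 78.0067 − 3.338×(3.11 + 27.7) = −24.83708.
Balance: K_1 − x×(3.338 − 2.003) = K_2, so x = (K_1 − K_2)/(3.338 − 2.003) = 4.82088/1.335 = 3.61 km.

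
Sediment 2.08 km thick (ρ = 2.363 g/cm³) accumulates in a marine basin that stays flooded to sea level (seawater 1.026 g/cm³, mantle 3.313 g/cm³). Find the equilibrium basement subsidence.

Submarine loading: the sediment displaces seawater, and the subsidence is in turn flooded, so s (ρ_m − ρ_w) = t (ρ_sed − ρ_w).
s = 2.08 km × (2.363 − 1.026) / (3.313 − 1.026) = 1.22 km.

1.22 km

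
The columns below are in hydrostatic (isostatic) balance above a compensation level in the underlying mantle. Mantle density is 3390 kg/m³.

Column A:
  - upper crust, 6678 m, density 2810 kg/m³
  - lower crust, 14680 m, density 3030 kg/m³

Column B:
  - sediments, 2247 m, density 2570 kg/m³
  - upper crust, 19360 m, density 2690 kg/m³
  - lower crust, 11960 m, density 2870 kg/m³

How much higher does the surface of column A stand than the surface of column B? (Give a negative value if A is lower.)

−3670 m

For any compensation level in the mantle, the mantle terms cancel and isostasy reduces to e = (Σt_A − Σt_B) − (Σ(ρt)_A − Σ(ρt)_B) / ρ_m.
Σt_A = 21358 m; Σt_B = 33567 m; Σ(ρt)_A = 63245580; Σ(ρt)_B = 92178390 (in m·kg/m³).
e = (21358 − 33567) − (63245580 − 92178390) / 3390 = −3670 m.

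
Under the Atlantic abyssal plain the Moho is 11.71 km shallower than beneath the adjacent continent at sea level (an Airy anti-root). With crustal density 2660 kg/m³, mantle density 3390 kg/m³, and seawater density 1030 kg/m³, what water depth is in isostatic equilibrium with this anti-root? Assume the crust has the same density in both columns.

Replacing a thickness d of crust by seawater at the top must be balanced by replacing crust with mantle at the base: d (ρ_c − ρ_w) = a (ρ_m − ρ_c).
d = a (ρ_m − ρ_c)/(ρ_c − ρ_w) = 11.71 km × 730/1630 = 5.24 km.

5.24 km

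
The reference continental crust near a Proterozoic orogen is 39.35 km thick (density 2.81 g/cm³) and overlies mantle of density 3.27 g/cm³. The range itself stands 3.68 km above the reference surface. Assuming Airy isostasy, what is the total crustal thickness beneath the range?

65.5 km

Root depth r = h ρ_c / (ρ_m − ρ_c) = 3.68 km × 2.81 / 0.46 = 22.48 km.
Total thickness = T + h + r = 39.35 km + 3.68 km + 22.48 km = 65.5 km.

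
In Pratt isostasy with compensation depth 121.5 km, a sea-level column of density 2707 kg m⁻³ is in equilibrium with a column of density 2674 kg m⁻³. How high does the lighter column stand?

1.5 km

ρ_ref D = ρ (D + h) → h = D (ρ_ref − ρ)/ρ.
h = 121.5 km × (2707 − 2674)/2674 = 1.5 km.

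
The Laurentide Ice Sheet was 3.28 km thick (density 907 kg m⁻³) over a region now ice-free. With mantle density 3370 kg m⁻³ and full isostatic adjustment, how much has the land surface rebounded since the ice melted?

0.883 km

Removing the load lets mantle flow back in; uplift u satisfies ρ_ice t = ρ_m u.
u = t ρ_ice/ρ_m = 3.28 km × 907/3370 = 0.883 km.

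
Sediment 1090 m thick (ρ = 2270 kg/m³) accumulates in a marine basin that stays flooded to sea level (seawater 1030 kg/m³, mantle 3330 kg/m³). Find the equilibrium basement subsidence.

588 m

Submarine loading: the sediment displaces seawater, and the subsidence is in turn flooded, so s (ρ_m − ρ_w) = t (ρ_sed − ρ_w).
s = 1090 m × (2270 − 1030) / (3330 − 1030) = 588 m.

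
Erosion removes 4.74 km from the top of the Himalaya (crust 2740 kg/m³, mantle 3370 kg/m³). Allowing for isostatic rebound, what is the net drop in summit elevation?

0.886 km

Rebound u = e ρ_c/ρ_m = 4.74 km × 2740/3370 = 3.854 km.
Net surface drop = e − u = 4.74 km − 3.854 km = e (ρ_m − ρ_c)/ρ_m = 0.886 km.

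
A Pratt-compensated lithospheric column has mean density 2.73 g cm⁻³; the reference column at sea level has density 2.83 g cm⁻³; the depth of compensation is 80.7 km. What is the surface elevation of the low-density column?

ρ_ref D = ρ (D + h) → h = D (ρ_ref − ρ)/ρ.
h = 80.7 km × (2.83 − 2.73)/2.73 = 2.96 km.

2.96 km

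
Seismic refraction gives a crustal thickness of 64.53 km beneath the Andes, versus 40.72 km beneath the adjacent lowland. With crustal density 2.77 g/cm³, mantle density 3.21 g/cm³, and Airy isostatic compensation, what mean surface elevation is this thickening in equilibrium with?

3.26 km

Excess crust Δ = 64.53 km − 40.72 km = 23.81 km, split between elevation h and root r with h + r = Δ.
Airy balance ρ_c h = (ρ_m − ρ_c) r gives r = h ρ_c/(ρ_m − ρ_c), so h (1 + ρ_c/(ρ_m − ρ_c)) = Δ, i.e. h = Δ (ρ_m − ρ_c)/ρ_m.
h = 23.81 km × 0.44/3.21 = 3.26 km.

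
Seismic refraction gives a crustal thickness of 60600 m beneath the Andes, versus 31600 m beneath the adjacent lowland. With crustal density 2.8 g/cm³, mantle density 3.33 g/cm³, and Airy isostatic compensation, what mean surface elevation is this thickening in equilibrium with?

Excess crust Δ = 60600 m − 31600 m = 29000 m, split between elevation h and root r with h + r = Δ.
Airy balance ρ_c h = (ρ_m − ρ_c) r gives r = h ρ_c/(ρ_m − ρ_c), so h (1 + ρ_c/(ρ_m − ρ_c)) = Δ, i.e. h = Δ (ρ_m − ρ_c)/ρ_m.
h = 29000 m × 0.53/3.33 = 4620 m.

4620 m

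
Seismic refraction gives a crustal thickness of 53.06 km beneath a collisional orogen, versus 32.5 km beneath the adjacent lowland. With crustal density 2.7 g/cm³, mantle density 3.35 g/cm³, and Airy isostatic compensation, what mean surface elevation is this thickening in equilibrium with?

3.99 km

Excess crust Δ = 53.06 km − 32.5 km = 20.56 km, split between elevation h and root r with h + r = Δ.
Airy balance ρ_c h = (ρ_m − ρ_c) r gives r = h ρ_c/(ρ_m − ρ_c), so h (1 + ρ_c/(ρ_m − ρ_c)) = Δ, i.e. h = Δ (ρ_m − ρ_c)/ρ_m.
h = 20.56 km × 0.65/3.35 = 3.99 km.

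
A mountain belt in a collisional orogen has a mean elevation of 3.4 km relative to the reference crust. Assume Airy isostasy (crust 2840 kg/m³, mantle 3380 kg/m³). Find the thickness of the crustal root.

In Airy isostatic equilibrium: the weight of the topography is balanced by the buoyancy of the root, ρ_c h = (ρ_m − ρ_c) r.
r = h · ρ_c / (ρ_m − ρ_c) = 3.4 km × 2840 / (3380 − 2840) = 17.9 km.

17.9 km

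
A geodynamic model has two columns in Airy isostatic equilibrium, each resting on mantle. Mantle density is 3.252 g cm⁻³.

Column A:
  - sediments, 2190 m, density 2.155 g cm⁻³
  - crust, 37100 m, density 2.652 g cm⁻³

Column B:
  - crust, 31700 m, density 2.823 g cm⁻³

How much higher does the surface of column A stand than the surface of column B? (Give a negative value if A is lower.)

For any compensation level in the mantle, the mantle terms cancel and isostasy reduces to e = (Σt_A − Σt_B) − (Σ(ρt)_A − Σ(ρt)_B) / ρ_m.
Σt_A = 39290 m; Σt_B = 31700 m; Σ(ρt)_A = 103108.65; Σ(ρt)_B = 89489.1 (in m·g cm⁻³).
e = (39290 − 31700) − (103108.65 − 89489.1) / 3.252 = 3400 m.

3400 m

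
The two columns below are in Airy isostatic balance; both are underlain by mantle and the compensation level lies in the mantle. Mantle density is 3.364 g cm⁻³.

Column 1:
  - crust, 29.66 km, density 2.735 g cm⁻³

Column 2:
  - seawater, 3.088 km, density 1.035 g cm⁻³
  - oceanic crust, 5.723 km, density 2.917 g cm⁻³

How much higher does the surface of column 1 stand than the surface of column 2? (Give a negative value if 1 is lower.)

2.65 km

For any compensation level in the mantle, the mantle terms cancel and isostasy reduces to e = (Σt_1 − Σt_2) − (Σ(ρt)_1 − Σ(ρt)_2) / ρ_m.
Σt_1 = 29.66 km; Σt_2 = 8.811 km; Σ(ρt)_1 = 81.1201; Σ(ρt)_2 = 19.890071 (in km·g cm⁻³).
e = (29.66 − 8.811) − (81.1201 − 19.890071) / 3.364 = 2.65 km.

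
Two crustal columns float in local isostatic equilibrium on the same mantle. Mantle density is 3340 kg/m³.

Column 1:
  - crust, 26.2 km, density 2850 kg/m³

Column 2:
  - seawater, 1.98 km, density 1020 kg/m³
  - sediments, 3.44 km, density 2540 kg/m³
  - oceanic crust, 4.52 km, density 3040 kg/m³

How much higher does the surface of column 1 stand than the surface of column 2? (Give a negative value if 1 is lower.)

For any compensation level in the mantle, the mantle terms cancel and isostasy reduces to e = (Σt_1 − Σt_2) − (Σ(ρt)_1 − Σ(ρt)_2) / ρ_m.
Σt_1 = 26.2 km; Σt_2 = 9.94 km; Σ(ρt)_1 = 74670; Σ(ρt)_2 = 24498 (in km·kg/m³).
e = (26.2 − 9.94) − (74670 − 24498) / 3340 = 1.24 km.

1.24 km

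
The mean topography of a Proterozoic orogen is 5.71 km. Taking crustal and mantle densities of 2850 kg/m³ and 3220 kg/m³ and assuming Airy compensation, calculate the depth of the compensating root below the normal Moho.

By Archimedes' principle applied to the lithosphere: the weight of the topography is balanced by the buoyancy of the root, ρ_c h = (ρ_m − ρ_c) r.
r = h · ρ_c / (ρ_m − ρ_c) = 5.71 km × 2850 / (3220 − 2850) = 44 km.

44 km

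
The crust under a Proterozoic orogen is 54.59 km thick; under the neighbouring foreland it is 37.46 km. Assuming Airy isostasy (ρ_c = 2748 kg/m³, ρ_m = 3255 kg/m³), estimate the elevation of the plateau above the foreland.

Excess crust Δ = 54.59 km − 37.46 km = 17.13 km, split between elevation h and root r with h + r = Δ.
Airy balance ρ_c h = (ρ_m − ρ_c) r gives r = h ρ_c/(ρ_m − ρ_c), so h (1 + ρ_c/(ρ_m − ρ_c)) = Δ, i.e. h = Δ (ρ_m − ρ_c)/ρ_m.
h = 17.13 km × 507/3255 = 2.67 km.

2.67 km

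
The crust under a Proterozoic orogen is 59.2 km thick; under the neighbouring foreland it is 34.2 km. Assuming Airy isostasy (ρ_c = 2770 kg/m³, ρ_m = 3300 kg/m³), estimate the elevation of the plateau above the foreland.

Excess crust Δ = 59.2 km − 34.2 km = 25 km, split between elevation h and root r with h + r = Δ.
Airy balance ρ_c h = (ρ_m − ρ_c) r gives r = h ρ_c/(ρ_m − ρ_c), so h (1 + ρ_c/(ρ_m − ρ_c)) = Δ, i.e. h = Δ (ρ_m − ρ_c)/ρ_m.
h = 25 km × 530/3300 = 4.02 km.

4.02 km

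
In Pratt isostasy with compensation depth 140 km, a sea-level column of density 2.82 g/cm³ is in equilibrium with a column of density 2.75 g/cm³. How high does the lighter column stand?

ρ_ref D = ρ (D + h) → h = D (ρ_ref − ρ)/ρ.
h = 140 km × (2.82 − 2.75)/2.75 = 3.56 km.

3.56 km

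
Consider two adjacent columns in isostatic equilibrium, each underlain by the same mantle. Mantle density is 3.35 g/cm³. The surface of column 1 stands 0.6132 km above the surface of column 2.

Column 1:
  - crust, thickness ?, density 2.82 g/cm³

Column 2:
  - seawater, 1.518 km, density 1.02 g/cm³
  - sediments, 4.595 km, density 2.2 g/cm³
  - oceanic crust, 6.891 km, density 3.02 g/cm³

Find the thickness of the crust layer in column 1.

Take the compensation level at the base of the deeper column (depth z_c below the surface of column 1) and equate Σ ρ_i t_i down to z_c; mantle fills any gap and the z_c terms cancel.
Column 1: x×2.82 + (z_c − 0 − x)×3.35
Column 2: 0.6132×0 + 1.518×1.02 + 4.595×2.2 + 6.891×3.02 + (z_c − 0.6132 − 13.004)×3.35
The z_c×3.35 term appears on both sides and cancels. Collect the known terms of each column as K = Σ(ρt)_known − 3.35 × (depth of known layers): K_1 = 0 − 3.35×0 = 0; K_2 = 32.46818 − 3.35×(0.6132 + 13.004) = −13.14944.
Balance: K_1 − x×(3.35 − 2.82) = K_2, so x = (K_1 − K_2)/(3.35 − 2.82) = 13.1494/0.53 = 24.8 km.

24.8 km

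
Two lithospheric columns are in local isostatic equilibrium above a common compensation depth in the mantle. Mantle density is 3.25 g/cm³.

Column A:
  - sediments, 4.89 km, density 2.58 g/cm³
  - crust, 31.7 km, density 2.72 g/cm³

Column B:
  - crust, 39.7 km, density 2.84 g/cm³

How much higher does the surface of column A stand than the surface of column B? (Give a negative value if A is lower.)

1.17 km

For any compensation level in the mantle, the mantle terms cancel and isostasy reduces to e = (Σt_A − Σt_B) − (Σ(ρt)_A − Σ(ρt)_B) / ρ_m.
Σt_A = 36.59 km; Σt_B = 39.7 km; Σ(ρt)_A = 98.8402; Σ(ρt)_B = 112.748 (in km·g/cm³).
e = (36.59 − 39.7) − (98.8402 − 112.748) / 3.25 = 1.17 km.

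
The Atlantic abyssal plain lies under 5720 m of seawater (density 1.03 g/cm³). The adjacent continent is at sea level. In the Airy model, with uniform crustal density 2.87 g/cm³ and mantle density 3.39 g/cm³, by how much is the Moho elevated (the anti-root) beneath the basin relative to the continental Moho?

20200 m

By Archimedes' principle applied to the lithosphere: replacing crust with seawater at the top is compensated by replacing crust with mantle at the base: d (ρ_c − ρ_w) = a (ρ_m − ρ_c).
a = d (ρ_c − ρ_w)/(ρ_m − ρ_c) = 5720 m × 1.84/0.52 = 20200 m.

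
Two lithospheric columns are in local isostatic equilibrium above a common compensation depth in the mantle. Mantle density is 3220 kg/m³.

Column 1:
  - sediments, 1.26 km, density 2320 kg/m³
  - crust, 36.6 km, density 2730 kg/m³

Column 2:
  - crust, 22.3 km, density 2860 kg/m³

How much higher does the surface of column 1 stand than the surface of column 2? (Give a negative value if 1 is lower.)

For any compensation level in the mantle, the mantle terms cancel and isostasy reduces to e = (Σt_1 − Σt_2) − (Σ(ρt)_1 − Σ(ρt)_2) / ρ_m.
Σt_1 = 37.86 km; Σt_2 = 22.3 km; Σ(ρt)_1 = 102841.2; Σ(ρt)_2 = 63778 (in km·kg/m³).
e = (37.86 − 22.3) − (102841.2 − 63778) / 3220 = 3.43 km.

3.43 km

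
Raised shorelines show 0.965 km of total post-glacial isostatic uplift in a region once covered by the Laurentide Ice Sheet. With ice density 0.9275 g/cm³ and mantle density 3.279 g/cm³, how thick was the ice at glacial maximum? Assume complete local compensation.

u = t ρ_ice/ρ_m → t = u ρ_m/ρ_ice = 0.965 km × 3.279/0.9275 = 3.41 km.

3.41 km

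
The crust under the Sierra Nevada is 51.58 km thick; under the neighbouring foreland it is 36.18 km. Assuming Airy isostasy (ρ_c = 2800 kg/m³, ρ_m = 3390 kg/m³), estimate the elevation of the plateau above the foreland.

2.68 km

Excess crust Δ = 51.58 km − 36.18 km = 15.4 km, split between elevation h and root r with h + r = Δ.
Airy balance ρ_c h = (ρ_m − ρ_c) r gives r = h ρ_c/(ρ_m − ρ_c), so h (1 + ρ_c/(ρ_m − ρ_c)) = Δ, i.e. h = Δ (ρ_m − ρ_c)/ρ_m.
h = 15.4 km × 590/3390 = 2.68 km.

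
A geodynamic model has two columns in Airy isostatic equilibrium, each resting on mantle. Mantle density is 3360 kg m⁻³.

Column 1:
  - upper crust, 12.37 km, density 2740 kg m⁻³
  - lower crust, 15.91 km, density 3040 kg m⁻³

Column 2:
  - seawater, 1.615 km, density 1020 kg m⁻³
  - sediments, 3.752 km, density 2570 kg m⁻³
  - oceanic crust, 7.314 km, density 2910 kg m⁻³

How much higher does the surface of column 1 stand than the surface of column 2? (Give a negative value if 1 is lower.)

0.811 km

For any compensation level in the mantle, the mantle terms cancel and isostasy reduces to e = (Σt_1 − Σt_2) − (Σ(ρt)_1 − Σ(ρt)_2) / ρ_m.
Σt_1 = 28.28 km; Σt_2 = 12.681 km; Σ(ρt)_1 = 82260.2; Σ(ρt)_2 = 32573.68 (in km·kg m⁻³).
e = (28.28 − 12.681) − (82260.2 − 32573.68) / 3360 = 0.811 km.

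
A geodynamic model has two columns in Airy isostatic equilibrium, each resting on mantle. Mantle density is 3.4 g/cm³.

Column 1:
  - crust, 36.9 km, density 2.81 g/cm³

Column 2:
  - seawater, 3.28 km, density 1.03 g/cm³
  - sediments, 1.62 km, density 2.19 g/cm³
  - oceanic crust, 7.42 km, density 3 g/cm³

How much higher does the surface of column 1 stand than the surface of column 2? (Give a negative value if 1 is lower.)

2.67 km

For any compensation level in the mantle, the mantle terms cancel and isostasy reduces to e = (Σt_1 − Σt_2) − (Σ(ρt)_1 − Σ(ρt)_2) / ρ_m.
Σt_1 = 36.9 km; Σt_2 = 12.32 km; Σ(ρt)_1 = 103.689; Σ(ρt)_2 = 29.1862 (in km·g/cm³).
e = (36.9 − 12.32) − (103.689 − 29.1862) / 3.4 = 2.67 km.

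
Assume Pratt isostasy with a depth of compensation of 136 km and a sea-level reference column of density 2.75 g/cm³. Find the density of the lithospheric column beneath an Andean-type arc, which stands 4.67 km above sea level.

Pratt balance: ρ_ref D = ρ (D + h).
ρ = ρ_ref D/(D + h) = 2.75 × 136 km/(136 km + 4.67 km) = 2.66 g/cm³.

2.66 g/cm³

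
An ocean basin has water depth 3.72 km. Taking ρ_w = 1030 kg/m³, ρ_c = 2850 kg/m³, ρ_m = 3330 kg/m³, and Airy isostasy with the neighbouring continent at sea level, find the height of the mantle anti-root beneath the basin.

For local isostatic compensation: replacing crust with seawater at the top is compensated by replacing crust with mantle at the base: d (ρ_c − ρ_w) = a (ρ_m − ρ_c).
a = d (ρ_c − ρ_w)/(ρ_m − ρ_c) = 3.72 km × 1820/480 = 14.1 km.

14.1 km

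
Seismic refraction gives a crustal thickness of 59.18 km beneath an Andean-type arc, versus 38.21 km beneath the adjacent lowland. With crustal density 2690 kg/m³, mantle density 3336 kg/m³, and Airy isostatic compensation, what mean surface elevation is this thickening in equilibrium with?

4.06 km

Excess crust Δ = 59.18 km − 38.21 km = 20.97 km, split between elevation h and root r with h + r = Δ.
Airy balance ρ_c h = (ρ_m − ρ_c) r gives r = h ρ_c/(ρ_m − ρ_c), so h (1 + ρ_c/(ρ_m − ρ_c)) = Δ, i.e. h = Δ (ρ_m − ρ_c)/ρ_m.
h = 20.97 km × 646/3336 = 4.06 km.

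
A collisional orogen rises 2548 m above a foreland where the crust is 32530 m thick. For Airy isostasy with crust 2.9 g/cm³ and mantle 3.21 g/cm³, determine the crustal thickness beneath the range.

58900 m

Root depth r = h ρ_c / (ρ_m − ρ_c) = 2548 m × 2.9 / 0.31 = 23840 m.
Total thickness = T + h + r = 32530 m + 2548 m + 23840 m = 58900 m.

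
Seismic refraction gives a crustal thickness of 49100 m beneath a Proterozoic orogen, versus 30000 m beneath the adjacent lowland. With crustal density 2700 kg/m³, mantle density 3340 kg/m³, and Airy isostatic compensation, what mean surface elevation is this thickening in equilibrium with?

Excess crust Δ = 49100 m − 30000 m = 19100 m, split between elevation h and root r with h + r = Δ.
Airy balance ρ_c h = (ρ_m − ρ_c) r gives r = h ρ_c/(ρ_m − ρ_c), so h (1 + ρ_c/(ρ_m − ρ_c)) = Δ, i.e. h = Δ (ρ_m − ρ_c)/ρ_m.
h = 19100 m × 640/3340 = 3660 m.

3660 m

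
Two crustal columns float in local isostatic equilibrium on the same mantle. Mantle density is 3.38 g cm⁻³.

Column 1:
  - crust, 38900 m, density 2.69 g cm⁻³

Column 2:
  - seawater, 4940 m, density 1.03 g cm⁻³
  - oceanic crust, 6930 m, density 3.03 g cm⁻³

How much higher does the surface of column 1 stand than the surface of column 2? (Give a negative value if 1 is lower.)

3790 m

For any compensation level in the mantle, the mantle terms cancel and isostasy reduces to e = (Σt_1 − Σt_2) − (Σ(ρt)_1 − Σ(ρt)_2) / ρ_m.
Σt_1 = 38900 m; Σt_2 = 11870 m; Σ(ρt)_1 = 104641; Σ(ρt)_2 = 26086.1 (in m·g cm⁻³).
e = (38900 − 11870) − (104641 − 26086.1) / 3.38 = 3790 m.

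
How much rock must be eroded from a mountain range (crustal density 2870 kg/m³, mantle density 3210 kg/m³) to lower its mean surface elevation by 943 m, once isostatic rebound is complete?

8900 m

Net drop Δ = e − u = e − e ρ_c/ρ_m = e (ρ_m − ρ_c)/ρ_m.
e = Δ ρ_m/(ρ_m − ρ_c) = 943 m × 3210/340 = 8900 m.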